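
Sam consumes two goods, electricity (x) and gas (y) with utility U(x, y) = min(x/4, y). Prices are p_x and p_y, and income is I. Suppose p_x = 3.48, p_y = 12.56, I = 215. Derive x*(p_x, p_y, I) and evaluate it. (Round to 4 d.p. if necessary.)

Demand: x*(p_x,p_y,I) = 4·I/(4·p_x + p_y), y* = I/(4·p_x + p_y).
Here 4·3.48 + 12.56 = 26.48, giving x* = 32.4773.

x* = 32.4773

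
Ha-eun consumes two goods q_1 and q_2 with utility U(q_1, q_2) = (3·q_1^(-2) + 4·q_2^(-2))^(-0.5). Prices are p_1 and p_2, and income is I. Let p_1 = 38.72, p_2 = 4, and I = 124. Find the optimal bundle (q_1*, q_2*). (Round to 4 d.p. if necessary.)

q_1* = 2.5778, q_2* = 6.0468

MRS = MU_q_1/MU_q_2 = (3/4)·(q_2/q_1)^(3). Set equal to p_1/p_2.
Solve for the ratio: q_2/q_1 = [(4/3)·p_1/p_2]^(1/3).
With the ratio pinned down, the budget gives q_1* = I/(p_1 + p_2·(q_2/q_1)) and q_2* = (q_2/q_1)·q_1*.
Numerically q_2/q_1 = 2.345694, so q_1* = 124/(38.72 + 4·2.345694) = 2.5778 and q_2* = 2.345694·2.5778 = 6.0468.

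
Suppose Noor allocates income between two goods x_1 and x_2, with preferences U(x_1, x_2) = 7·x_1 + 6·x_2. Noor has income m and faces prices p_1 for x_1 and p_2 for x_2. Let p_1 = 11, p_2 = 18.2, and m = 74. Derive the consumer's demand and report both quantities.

x_1* = 6.7273, x_2* = 0

Perfect substitutes: compare marginal utility per dollar. 7/p_1 vs 6/p_2 → 0.6364 vs 0.3297.
x_1 gives more utility per dollar, so spend all income on x_1: x_1* = m/p_1, x_2* = 0.
Numerically: x_1* = 6.7273, x_2* = 0.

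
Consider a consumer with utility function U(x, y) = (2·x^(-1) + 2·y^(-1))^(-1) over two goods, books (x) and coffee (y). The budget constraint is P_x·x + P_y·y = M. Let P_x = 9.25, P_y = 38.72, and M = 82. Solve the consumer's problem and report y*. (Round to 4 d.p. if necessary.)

With the ratio pinned down, the budget gives x* = M/(P_x + P_y·(y/x)) and y* = (y/x)·x*.
Numerically y/x = 0.488768, so x* = 82/(9.25 + 38.72·0.488768) = 2.9104 and y* = 0.488768·2.9104 = 1.4225.

y* = 1.4225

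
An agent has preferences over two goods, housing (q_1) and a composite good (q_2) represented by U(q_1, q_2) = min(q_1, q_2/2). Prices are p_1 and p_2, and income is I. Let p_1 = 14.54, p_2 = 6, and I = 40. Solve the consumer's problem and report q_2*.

Leontief preferences: the optimum is at the kink where q_1/1 = q_2/2, i.e. q_2 = 2·q_1.
Budget: p_1·q_1 + p_2·2·q_1 = I, so (p_1 + 2·p_2)·q_1 = I.
Demand: q_1*(p_1,p_2,I) = I/(p_1 + 2·p_2), q_2* = 2·I/(p_1 + 2·p_2).
Here 14.54 + 2·6 = 26.54, giving q_2* = 3.0143.

q_2* = 3.0143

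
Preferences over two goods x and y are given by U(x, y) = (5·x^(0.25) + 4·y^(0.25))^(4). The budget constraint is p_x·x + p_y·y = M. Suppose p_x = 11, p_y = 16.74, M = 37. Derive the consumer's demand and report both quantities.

x* = 2.044, y* = 0.8672

MU_x ∝ 5·x^(-0.75), MU_y ∝ 4·y^(-0.75), so MRS = (5/4)·(y/x)^(0.75) = p_x/p_y.
Hence y/x = ((4/5)·p_x/p_y)^(1/(0.75)), i.e. raised to the 4/3 power.
Substitute y = (y/x)·x into the budget: x* = M/(p_x + p_y·(y/x)).
Numerically y/x = 0.424264, so x* = 37/(11 + 16.74·0.424264) = 2.044 and y* = 0.424264·2.044 = 0.8672.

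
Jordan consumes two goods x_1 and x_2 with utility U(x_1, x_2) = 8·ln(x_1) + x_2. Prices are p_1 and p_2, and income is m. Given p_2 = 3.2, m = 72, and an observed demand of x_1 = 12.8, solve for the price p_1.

p_1 = 2

MU_x_1 = 8/x_1, MU_x_2 = 1. Tangency: 8/x_1 = p_1/p_2.
So x_1*(p_1,p_2) = 8·p_2/p_1, independent of income; and x_2* = (m − 8·p_2)/p_2.
Set x_1* = 12.8 in the demand function and solve for p_1: p_1 = 2.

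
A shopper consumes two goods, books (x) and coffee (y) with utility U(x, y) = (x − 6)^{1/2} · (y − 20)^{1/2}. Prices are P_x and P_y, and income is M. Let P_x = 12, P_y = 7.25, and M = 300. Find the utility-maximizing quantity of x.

x* = 9.4583

Let x' = x−6, y' = y−20. MRS = y'/x' = P_x/P_y.
Substituting into the budget: x* = 6 + 0.5·(M − 6·P_x − 20·P_y)/P_x, and y* = 20 + 0.5·(…)/P_y.
Discretionary income = 300 − 6·12 − 20·7.25 = 83; x* = 6 + 0.5·83/12 = 9.4583.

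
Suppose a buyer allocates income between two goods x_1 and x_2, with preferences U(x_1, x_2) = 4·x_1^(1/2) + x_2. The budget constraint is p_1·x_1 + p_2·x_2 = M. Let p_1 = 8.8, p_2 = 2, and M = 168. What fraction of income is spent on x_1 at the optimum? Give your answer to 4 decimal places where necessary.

share on x_1 = 0.0108

Thus x_1* = (2·p_2/p_1)² — independent of M — with the rest of income spent on x_2.
Plugging in: x_1* = (2·2/8.8)² = 0.2066, x_2* = 83.0909.
Expenditure on x_1: 8.8·0.2066 = 1.8182; share = 0.0108.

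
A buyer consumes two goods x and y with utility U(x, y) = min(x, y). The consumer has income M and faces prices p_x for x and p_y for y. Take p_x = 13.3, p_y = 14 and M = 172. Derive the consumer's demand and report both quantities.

Here 13.3 + 14 = 27.3, giving x* = 6.3004 and y* = 6.3004.

x* = 6.3004, y* = 6.3004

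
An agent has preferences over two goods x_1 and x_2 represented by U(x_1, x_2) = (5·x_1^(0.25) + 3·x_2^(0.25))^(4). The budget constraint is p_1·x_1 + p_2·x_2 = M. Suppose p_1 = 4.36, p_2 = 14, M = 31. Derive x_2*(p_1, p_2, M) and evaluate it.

x_2* = 0.5656

From the CES first-order condition, (5/3)·(x_2/x_1)^(0.75) = p_1/p_2.
Solve for the ratio: x_2/x_1 = [(3/5)·p_1/p_2]^(4/3).
With the ratio pinned down, the budget gives x_1* = M/(p_1 + p_2·(x_2/x_1)) and x_2* = (x_2/x_1)·x_1*.
Numerically x_2/x_1 = 0.106827, so x_1* = 31/(4.36 + 14·0.106827) = 5.2941 and x_2* = 0.106827·5.2941 = 0.5656.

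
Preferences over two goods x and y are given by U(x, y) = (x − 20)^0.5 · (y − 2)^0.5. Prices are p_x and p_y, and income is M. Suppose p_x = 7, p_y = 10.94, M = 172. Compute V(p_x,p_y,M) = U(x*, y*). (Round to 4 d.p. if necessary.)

V = 0.5782

Discretionary income = 172 − 20·7 − 2·10.94 = 10.12; x* = 20 + 0.5·10.12/7 = 20.7229; y* = 2 + 0.5·10.12/10.94 = 2.4625.
Utility at the optimum: U(20.7229, 2.4625) = 0.5782.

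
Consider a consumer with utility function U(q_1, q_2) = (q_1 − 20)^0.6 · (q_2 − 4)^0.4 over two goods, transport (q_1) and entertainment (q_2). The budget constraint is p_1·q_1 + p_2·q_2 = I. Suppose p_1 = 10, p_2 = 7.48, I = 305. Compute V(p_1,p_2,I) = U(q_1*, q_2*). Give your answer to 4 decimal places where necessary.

V = 4.3021

MRS = (3/2)·(q_2−4)/(q_1−20). Tangency with p_1/p_2 gives q_2−4 = (2/3)·(p_1/p_2)·(q_1−20).
After buying the subsistence bundle (20, 4), a share 0.6 of the remaining income goes to q_1: q_1* = 20 + 0.6·(I − 20p_1 − 4p_2)/p_1.
Discretionary income = 305 − 20·10 − 4·7.48 = 75.08; q_1* = 20 + 0.6·75.08/10 = 24.5048; q_2* = 4 + 0.4·75.08/7.48 = 8.015.
Utility at the optimum: U(24.5048, 8.015) = 4.3021.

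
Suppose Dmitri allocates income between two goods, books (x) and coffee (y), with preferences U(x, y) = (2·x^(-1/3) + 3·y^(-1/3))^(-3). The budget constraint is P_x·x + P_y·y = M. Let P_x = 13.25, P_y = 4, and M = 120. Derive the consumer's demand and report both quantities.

x* = 4.5177, y* = 15.035

MU_x ∝ 2·x^(-4/3), MU_y ∝ 3·y^(-4/3), so MRS = (2/3)·(y/x)^(4/3) = P_x/P_y.
Solve for the ratio: y/x = [(3/2)·P_x/P_y]^(0.75).
With the ratio pinned down, the budget gives x* = M/(P_x + P_y·(y/x)) and y* = (y/x)·x*.
Numerically y/x = 3.328016, so x* = 120/(13.25 + 4·3.328016) = 4.5177 and y* = 3.328016·4.5177 = 15.035.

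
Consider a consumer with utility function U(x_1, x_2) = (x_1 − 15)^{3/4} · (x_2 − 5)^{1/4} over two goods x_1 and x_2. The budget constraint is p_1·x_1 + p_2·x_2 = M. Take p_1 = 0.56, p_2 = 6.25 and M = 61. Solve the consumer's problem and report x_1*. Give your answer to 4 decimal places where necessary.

This is Cobb-Douglas in (x_1−15, x_2−5): tangency gives 0.75·p_2·(x_2−5) = 0.25·p_1·(x_1−15).
After buying the subsistence bundle (15, 5), a share 0.75 of the remaining income goes to x_1: x_1* = 15 + 0.75·(M − 15p_1 − 5p_2)/p_1.
Discretionary income = 61 − 15·0.56 − 5·6.25 = 21.35; x_1* = 15 + 0.75·21.35/0.56 = 43.5938.

x_1* = 43.5938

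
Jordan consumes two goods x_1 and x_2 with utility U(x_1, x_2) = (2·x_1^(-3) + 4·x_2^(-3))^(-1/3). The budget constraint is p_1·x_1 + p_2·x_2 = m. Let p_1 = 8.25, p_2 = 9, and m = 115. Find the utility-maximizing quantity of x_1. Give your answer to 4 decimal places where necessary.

MU_x_1 ∝ 2·x_1^(-4), MU_x_2 ∝ 4·x_2^(-4), so MRS = (1/2)·(x_2/x_1)^(4) = p_1/p_2.
Hence x_2/x_1 = (2·p_1/p_2)^(1/(4)), i.e. raised to the 0.25 power.
With the ratio pinned down, the budget gives x_1* = m/(p_1 + p_2·(x_2/x_1)) and x_2* = (x_2/x_1)·x_1*.
Numerically x_2/x_1 = 1.163618, so x_1* = 115/(8.25 + 9·1.163618) = 6.1423.

x_1* = 6.1423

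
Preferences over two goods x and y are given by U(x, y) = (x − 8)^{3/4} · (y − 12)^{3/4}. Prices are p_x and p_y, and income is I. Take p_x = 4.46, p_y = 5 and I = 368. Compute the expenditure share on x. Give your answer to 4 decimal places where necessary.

share on x = 0.467

Let x' = x−8, y' = y−12. MRS = y'/x' = p_x/p_y.
After buying the subsistence bundle (8, 12), a share 0.5 of the remaining income goes to x: x* = 8 + 0.5·(I − 8p_x − 12p_y)/p_x.
Discretionary income = 368 − 8·4.46 − 12·5 = 272.32; x* = 8 + 0.5·272.32/4.46 = 38.5291; y* = 12 + 0.5·272.32/5 = 39.232.
Expenditure on x: 4.46·38.5291 = 171.84; share = 0.467.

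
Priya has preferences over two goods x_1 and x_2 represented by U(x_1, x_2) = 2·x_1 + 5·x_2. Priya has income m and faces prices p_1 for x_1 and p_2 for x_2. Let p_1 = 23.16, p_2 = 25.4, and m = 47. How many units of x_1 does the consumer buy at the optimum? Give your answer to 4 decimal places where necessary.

Perfect substitutes: compare marginal utility per dollar. 2/p_1 vs 5/p_2 → 0.0864 vs 0.1969.
x_2 gives more utility per dollar, so spend all income on x_2: x_2* = m/p_2, x_1* = 0.
Numerically: x_1* = 0, x_2* = 1.8504.

x_1* = 0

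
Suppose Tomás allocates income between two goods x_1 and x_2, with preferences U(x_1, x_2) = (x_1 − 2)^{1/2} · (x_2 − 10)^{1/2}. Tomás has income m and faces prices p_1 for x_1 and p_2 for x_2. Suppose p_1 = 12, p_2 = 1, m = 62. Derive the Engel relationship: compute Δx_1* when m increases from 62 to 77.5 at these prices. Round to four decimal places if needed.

Δx_1* = 0.6458

MRS = (x_2−10)/(x_1−2). Tangency with p_1/p_2 gives x_2−10 = (p_1/p_2)·(x_1−2).
Substituting into the budget: x_1* = 2 + 0.5·(m − 2·p_1 − 10·p_2)/p_1, and x_2* = 10 + 0.5·(…)/p_2.
Discretionary income = 62 − 2·12 − 10·1 = 28; x_1* = 2 + 0.5·28/12 = 3.1667.
At m' = 77.5: x_1* = 3.8125. Change: 3.8125 − 3.1667 = 0.6458.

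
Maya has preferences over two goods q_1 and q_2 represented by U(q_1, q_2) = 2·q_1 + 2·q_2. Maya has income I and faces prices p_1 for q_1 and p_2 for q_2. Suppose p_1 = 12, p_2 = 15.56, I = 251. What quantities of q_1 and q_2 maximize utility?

q_1* = 20.9167, q_2* = 0

Perfect substitutes: compare marginal utility per dollar. 2/p_1 vs 2/p_2 → 0.1667 vs 0.1285.
q_1 gives more utility per dollar, so spend all income on q_1: q_1* = I/p_1, q_2* = 0.
Numerically: q_1* = 20.9167, q_2* = 0.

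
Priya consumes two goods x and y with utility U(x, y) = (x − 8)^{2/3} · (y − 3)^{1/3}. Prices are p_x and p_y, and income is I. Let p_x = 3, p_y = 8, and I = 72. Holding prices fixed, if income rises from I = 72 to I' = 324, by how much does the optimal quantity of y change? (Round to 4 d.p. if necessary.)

Let x' = x−8, y' = y−3. MRS = 2·y'/x' = p_x/p_y.
After buying the subsistence bundle (8, 3), a share 2/3 of the remaining income goes to x: x* = 8 + 2/3·(I − 8p_x − 3p_y)/p_x.
Discretionary income = 72 − 8·3 − 3·8 = 24; y* = 3 + 1/3·24/8 = 4.
At I' = 324: y* = 14.5. Change: 14.5 − 4 = 10.5.

Δy* = 10.5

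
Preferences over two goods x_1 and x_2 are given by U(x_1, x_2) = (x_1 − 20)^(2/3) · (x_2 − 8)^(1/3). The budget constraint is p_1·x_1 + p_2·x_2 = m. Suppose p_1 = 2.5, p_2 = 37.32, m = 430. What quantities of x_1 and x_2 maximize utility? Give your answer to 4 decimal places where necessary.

x_1* = 41.7173, x_2* = 8.7274

This is Cobb-Douglas in (x_1−20, x_2−8): tangency gives 2/3·p_2·(x_2−8) = 1/3·p_1·(x_1−20).
After buying the subsistence bundle (20, 8), a share 2/3 of the remaining income goes to x_1: x_1* = 20 + 2/3·(m − 20p_1 − 8p_2)/p_1.
Discretionary income = 430 − 20·2.5 − 8·37.32 = 81.44; x_1* = 20 + 2/3·81.44/2.5 = 41.7173; x_2* = 8 + 1/3·81.44/37.32 = 8.7274.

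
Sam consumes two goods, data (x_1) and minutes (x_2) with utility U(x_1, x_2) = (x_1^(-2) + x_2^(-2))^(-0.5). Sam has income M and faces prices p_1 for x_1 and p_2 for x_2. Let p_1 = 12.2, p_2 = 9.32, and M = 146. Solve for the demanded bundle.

With the ratio pinned down, the budget gives x_1* = M/(p_1 + p_2·(x_2/x_1)) and x_2* = (x_2/x_1)·x_1*.
Numerically x_2/x_1 = 1.093909, so x_1* = 146/(12.2 + 9.32·1.093909) = 6.5192 and x_2* = 1.093909·6.5192 = 7.1315.

x_1* = 6.5192, x_2* = 7.1315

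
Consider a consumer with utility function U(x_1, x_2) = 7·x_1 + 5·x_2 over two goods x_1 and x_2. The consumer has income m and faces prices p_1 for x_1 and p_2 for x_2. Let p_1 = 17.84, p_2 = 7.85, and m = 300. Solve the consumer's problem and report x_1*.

Perfect substitutes: compare marginal utility per dollar. 7/p_1 vs 5/p_2 → 0.3924 vs 0.6369.
x_2 gives more utility per dollar, so spend all income on x_2: x_2* = m/p_2, x_1* = 0.
Numerically: x_1* = 0, x_2* = 38.2166.

x_1* = 0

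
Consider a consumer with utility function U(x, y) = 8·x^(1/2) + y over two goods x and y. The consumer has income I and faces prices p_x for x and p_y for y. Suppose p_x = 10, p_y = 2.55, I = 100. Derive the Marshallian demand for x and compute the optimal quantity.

x* = 1.0404

MU_x = 4/√x, MU_y = 1. Tangency: 4/√x = p_x/p_y.
Solve: √x = 4·p_y/p_x, so x*(p_x,p_y) = (4·p_y/p_x)², and y* = (I − p_x·x*)/p_y.
Plugging in: x* = (4·2.55/10)² = 1.0404.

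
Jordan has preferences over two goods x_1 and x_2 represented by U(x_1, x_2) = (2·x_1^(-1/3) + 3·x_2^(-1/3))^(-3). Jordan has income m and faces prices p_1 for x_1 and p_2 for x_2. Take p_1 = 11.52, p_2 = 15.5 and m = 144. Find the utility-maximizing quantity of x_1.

x_1* = 5.0817

With the ratio pinned down, the budget gives x_1* = m/(p_1 + p_2·(x_2/x_1)) and x_2* = (x_2/x_1)·x_1*.
Numerically x_2/x_1 = 1.084948, so x_1* = 144/(11.52 + 15.5·1.084948) = 5.0817.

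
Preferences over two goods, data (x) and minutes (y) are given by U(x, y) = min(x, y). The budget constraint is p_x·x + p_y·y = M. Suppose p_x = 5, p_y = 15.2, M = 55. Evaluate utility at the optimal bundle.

Demand: x*(p_x,p_y,M) = M/(p_x + p_y), y* = M/(p_x + p_y).
Here 5 + 15.2 = 20.2, giving x* = 2.7228 and y* = 2.7228.
Utility at the optimum: U(2.7228, 2.7228) = 2.7228.

V = 2.7228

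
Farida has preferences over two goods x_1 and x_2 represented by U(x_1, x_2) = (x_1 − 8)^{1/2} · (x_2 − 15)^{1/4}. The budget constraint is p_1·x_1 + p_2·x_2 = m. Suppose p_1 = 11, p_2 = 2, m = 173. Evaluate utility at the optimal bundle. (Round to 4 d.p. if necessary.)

Substituting into the budget: x_1* = 8 + 2/3·(m − 8·p_1 − 15·p_2)/p_1, and x_2* = 15 + 1/3·(…)/p_2.
Discretionary income = 173 − 8·11 − 15·2 = 55; x_1* = 8 + 2/3·55/11 = 11.3333; x_2* = 15 + 1/3·55/2 = 24.1667.
Utility at the optimum: U(11.3333, 24.1667) = 3.1768.

V = 3.1768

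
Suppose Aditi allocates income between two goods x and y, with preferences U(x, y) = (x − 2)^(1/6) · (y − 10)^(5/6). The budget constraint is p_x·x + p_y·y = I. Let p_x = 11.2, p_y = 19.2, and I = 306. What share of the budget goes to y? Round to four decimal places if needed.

Let x' = x−2, y' = y−10. MRS = (1/5)·y'/x' = p_x/p_y.
Substituting into the budget: x* = 2 + 1/6·(I − 2·p_x − 10·p_y)/p_x, and y* = 10 + 5/6·(…)/p_y.
Discretionary income = 306 − 2·11.2 − 10·19.2 = 91.6; x* = 2 + 1/6·91.6/11.2 = 3.3631; y* = 10 + 5/6·91.6/19.2 = 13.9757.
Expenditure on y: 19.2·13.9757 = 268.3333; share = 0.8769.

share on y = 0.8769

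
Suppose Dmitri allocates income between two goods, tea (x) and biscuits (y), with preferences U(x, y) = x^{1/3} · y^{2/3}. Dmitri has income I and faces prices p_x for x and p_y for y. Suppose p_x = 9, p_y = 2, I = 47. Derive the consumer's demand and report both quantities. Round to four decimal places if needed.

x* = 1.7407, y* = 15.6667

MU_x/MU_y = (1/3·y)/(2/3·x); tangency sets this equal to p_x/p_y.
So 1/3·p_y·y = 2/3·p_x·x; combined with the budget, a share 1/3 of income goes to x.
Demand: x*(p_x,p_y,I) = 1/3·I/p_x and y* = 2/3·I/p_y.
At p_x=9, p_y=2, I=47: x* = 1/3·47/9 = 1.7407, y* = 15.6667.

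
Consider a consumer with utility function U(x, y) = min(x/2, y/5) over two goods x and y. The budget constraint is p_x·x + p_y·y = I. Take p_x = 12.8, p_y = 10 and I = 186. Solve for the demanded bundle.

x* = 4.9206, y* = 12.3016

With perfect complements, no substitution: consume in ratio x:y = 2:5.
Budget: p_x·x + p_y·(5/2)·x = I, so (2·p_x + 5·p_y)·x = 2·I.
Demand: x*(p_x,p_y,I) = 2·I/(2·p_x + 5·p_y), y* = 5·I/(2·p_x + 5·p_y).
Here 2·12.8 + 5·10 = 75.6, giving x* = 4.9206 and y* = 12.3016.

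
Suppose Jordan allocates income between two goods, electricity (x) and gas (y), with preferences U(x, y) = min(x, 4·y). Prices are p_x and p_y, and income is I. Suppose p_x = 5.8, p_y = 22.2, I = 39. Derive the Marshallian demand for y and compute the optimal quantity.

With perfect complements, no substitution: consume in ratio x:y = 4:1.
Budget: p_x·x + p_y·(1/4)·x = I, so (4·p_x + p_y)·x = 4·I.
Demand: x*(p_x,p_y,I) = 4·I/(4·p_x + p_y), y* = I/(4·p_x + p_y).
Here 4·5.8 + 22.2 = 45.4, giving y* = 0.859.

y* = 0.859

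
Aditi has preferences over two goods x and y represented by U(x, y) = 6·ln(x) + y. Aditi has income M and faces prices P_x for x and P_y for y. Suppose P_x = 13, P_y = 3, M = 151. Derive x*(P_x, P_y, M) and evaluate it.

x* = 1.3846

So x*(P_x,P_y) = 6·P_y/P_x, independent of income; and y* = (M − 6·P_y)/P_y.
At the given prices: x* = 6·3/13 = 1.3846.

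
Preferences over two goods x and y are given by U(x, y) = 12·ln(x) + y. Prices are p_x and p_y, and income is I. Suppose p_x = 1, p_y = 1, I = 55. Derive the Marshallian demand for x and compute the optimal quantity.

MU_x = 12/x, MU_y = 1. Tangency: 12/x = p_x/p_y.
So x*(p_x,p_y) = 12·p_y/p_x, independent of income; and y* = (I − 12·p_y)/p_y.
At the given prices: x* = 12·1/1 = 12.

x* = 12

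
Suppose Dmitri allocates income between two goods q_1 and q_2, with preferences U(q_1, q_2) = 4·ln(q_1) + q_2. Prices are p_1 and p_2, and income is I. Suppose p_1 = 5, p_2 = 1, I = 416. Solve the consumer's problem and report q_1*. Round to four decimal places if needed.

q_1* = 0.8

Set MRS = p_1/p_2: (4/q_1)/1 = p_1/p_2.
So q_1*(p_1,p_2) = 4·p_2/p_1, independent of income; and q_2* = (I − 4·p_2)/p_2.
At the given prices: q_1* = 4·1/5 = 0.8.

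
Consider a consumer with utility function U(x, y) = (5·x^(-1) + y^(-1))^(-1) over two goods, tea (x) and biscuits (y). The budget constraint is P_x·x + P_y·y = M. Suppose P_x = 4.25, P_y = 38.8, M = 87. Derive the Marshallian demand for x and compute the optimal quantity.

Numerically y/x = 0.148011, so x* = 87/(4.25 + 38.8·0.148011) = 8.7062.

x* = 8.7062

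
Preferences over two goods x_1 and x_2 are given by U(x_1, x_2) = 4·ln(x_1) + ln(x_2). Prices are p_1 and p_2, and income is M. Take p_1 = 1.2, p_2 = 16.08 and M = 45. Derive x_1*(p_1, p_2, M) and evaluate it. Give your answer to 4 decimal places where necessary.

x_1* = 30

The MRS is 4·x_2/x_1. Set MRS = p_1/p_2.
Rearranging, p_2·x_2 = (1/4)·p_1·x_1. Substituting into the budget gives p_1·x_1·(1 + (1/4)) = M.
Demand: x_1*(p_1,p_2,M) = 0.8·M/p_1 and x_2* = 0.2·M/p_2.
At p_1=1.2, p_2=16.08, M=45: x_1* = 0.8·45/1.2 = 30.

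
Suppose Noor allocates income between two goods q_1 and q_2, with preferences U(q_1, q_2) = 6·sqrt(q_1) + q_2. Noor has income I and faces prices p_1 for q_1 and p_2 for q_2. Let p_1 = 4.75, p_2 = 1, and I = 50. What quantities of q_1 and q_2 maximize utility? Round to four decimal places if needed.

q_1* = 0.3989, q_2* = 48.1053

Set MRS = p_1/p_2: 3·q_1^(−1/2) = p_1/p_2.
Thus q_1* = (3·p_2/p_1)² — independent of I — with the rest of income spent on q_2.
Plugging in: q_1* = (3·1/4.75)² = 0.3989, q_2* = 48.1053.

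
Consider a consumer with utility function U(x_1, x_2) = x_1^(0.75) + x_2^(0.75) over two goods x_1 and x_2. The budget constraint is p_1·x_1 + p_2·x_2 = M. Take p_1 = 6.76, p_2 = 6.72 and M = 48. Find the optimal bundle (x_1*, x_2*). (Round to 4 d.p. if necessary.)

x_1* = 3.5187, x_2* = 3.6032

With the ratio pinned down, the budget gives x_1* = M/(p_1 + p_2·(x_2/x_1)) and x_2* = (x_2/x_1)·x_1*.
Numerically x_2/x_1 = 1.024023, so x_1* = 48/(6.76 + 6.72·1.024023) = 3.5187 and x_2* = 1.024023·3.5187 = 3.6032.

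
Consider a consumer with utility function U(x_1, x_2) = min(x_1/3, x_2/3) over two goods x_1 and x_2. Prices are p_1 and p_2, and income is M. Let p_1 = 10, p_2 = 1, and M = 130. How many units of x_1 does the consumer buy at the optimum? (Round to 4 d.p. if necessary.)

x_1* = 11.8182

Leontief preferences: the optimum is at the kink where x_1/3 = x_2/3, i.e. x_2 = x_1.
Budget: p_1·x_1 + p_2·x_1 = M, so (3·p_1 + 3·p_2)·x_1 = 3·M.
Demand: x_1*(p_1,p_2,M) = 3·M/(3·p_1 + 3·p_2), x_2* = 3·M/(3·p_1 + 3·p_2).
Here 3·10 + 3·1 = 33, giving x_1* = 11.8182.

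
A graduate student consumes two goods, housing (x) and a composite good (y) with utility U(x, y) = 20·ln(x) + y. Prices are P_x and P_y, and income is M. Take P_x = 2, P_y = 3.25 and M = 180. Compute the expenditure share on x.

share on x = 0.3611

Set MRS = P_x/P_y: (20/x)/1 = P_x/P_y.
So x*(P_x,P_y) = 20·P_y/P_x, independent of income; and y* = (M − 20·P_y)/P_y.
At the given prices: x* = 20·3.25/2 = 32.5, and y* = 35.3846.
Expenditure on x: 2·32.5 = 65; share = 0.3611.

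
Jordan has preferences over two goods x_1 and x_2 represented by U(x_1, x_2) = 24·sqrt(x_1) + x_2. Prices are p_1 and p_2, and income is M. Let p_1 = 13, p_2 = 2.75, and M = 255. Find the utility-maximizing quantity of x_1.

MU_x_1 = 12/√x_1, MU_x_2 = 1. Tangency: 12/√x_1 = p_1/p_2.
Solve: √x_1 = 12·p_2/p_1, so x_1*(p_1,p_2) = (12·p_2/p_1)², and x_2* = (M − p_1·x_1*)/p_2.
Plugging in: x_1* = (12·2.75/13)² = 6.4438.

x_1* = 6.4438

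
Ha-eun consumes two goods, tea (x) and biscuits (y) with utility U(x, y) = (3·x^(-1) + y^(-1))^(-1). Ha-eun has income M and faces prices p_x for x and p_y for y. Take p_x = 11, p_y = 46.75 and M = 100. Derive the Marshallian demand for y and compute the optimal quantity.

y* = 1.1624

MU_x ∝ 3·x^(-2), MU_y ∝ y^(-2), so MRS = 3·(y/x)^(2) = p_x/p_y.
Solve for the ratio: y/x = [(1/3)·p_x/p_y]^(0.5).
With the ratio pinned down, the budget gives x* = M/(p_x + p_y·(y/x)) and y* = (y/x)·x*.
Numerically y/x = 0.280056, so x* = 100/(11 + 46.75·0.280056) = 4.1506 and y* = 0.280056·4.1506 = 1.1624.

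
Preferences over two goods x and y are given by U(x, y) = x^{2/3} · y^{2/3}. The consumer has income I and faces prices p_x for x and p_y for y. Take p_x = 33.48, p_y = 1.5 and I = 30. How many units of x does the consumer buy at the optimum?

Tangency: MRS = y/x = p_x/p_y.
Rearranging, p_y·y = p_x·x. Substituting into the budget gives p_x·x·(1 + 1) = I.
Demand: x*(p_x,p_y,I) = 0.5·I/p_x and y* = 0.5·I/p_y.
At p_x=33.48, p_y=1.5, I=30: x* = 0.5·30/33.48 = 0.448.

x* = 0.448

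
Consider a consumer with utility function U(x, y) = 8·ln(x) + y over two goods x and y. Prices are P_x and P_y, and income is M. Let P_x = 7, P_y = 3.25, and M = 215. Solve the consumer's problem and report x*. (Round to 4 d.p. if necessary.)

x* = 3.7143

Set MRS = P_x/P_y: (8/x)/1 = P_x/P_y.
So x*(P_x,P_y) = 8·P_y/P_x, independent of income; and y* = (M − 8·P_y)/P_y.
At the given prices: x* = 8·3.25/7 = 3.7143.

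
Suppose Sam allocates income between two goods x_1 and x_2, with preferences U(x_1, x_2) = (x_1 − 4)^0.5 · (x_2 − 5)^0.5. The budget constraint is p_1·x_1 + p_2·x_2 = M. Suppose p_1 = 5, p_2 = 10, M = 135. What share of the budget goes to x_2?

share on x_2 = 0.6111

MRS = (x_2−5)/(x_1−4). Tangency with p_1/p_2 gives x_2−5 = (p_1/p_2)·(x_1−4).
After buying the subsistence bundle (4, 5), a share 0.5 of the remaining income goes to x_1: x_1* = 4 + 0.5·(M − 4p_1 − 5p_2)/p_1.
Discretionary income = 135 − 4·5 − 5·10 = 65; x_1* = 4 + 0.5·65/5 = 10.5; x_2* = 5 + 0.5·65/10 = 8.25.
Expenditure on x_2: 10·8.25 = 82.5; share = 0.6111.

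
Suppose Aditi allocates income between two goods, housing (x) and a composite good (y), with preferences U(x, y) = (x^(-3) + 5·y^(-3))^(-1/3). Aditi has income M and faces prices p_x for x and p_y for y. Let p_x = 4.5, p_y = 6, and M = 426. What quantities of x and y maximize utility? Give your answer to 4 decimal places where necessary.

x* = 33.1531, y* = 46.1352

From the CES first-order condition, (1/5)·(y/x)^(4) = p_x/p_y.
Hence y/x = (5·p_x/p_y)^(1/(4)), i.e. raised to the 0.25 power.
Substitute y = (y/x)·x into the budget: x* = M/(p_x + p_y·(y/x)).
Numerically y/x = 1.391579, so x* = 426/(4.5 + 6·1.391579) = 33.1531 and y* = 1.391579·33.1531 = 46.1352.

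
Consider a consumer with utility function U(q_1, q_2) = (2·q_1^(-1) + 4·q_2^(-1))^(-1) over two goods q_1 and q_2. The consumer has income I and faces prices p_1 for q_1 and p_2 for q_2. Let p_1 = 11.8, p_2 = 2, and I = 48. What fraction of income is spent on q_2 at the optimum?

MRS = MU_q_1/MU_q_2 = (1/2)·(q_2/q_1)^(2). Set equal to p_1/p_2.
Solve for the ratio: q_2/q_1 = [2·p_1/p_2]^(0.5).
Substitute q_2 = (q_2/q_1)·q_1 into the budget: q_1* = I/(p_1 + p_2·(q_2/q_1)).
Numerically q_2/q_1 = 3.435113, so q_1* = 48/(11.8 + 2·3.435113) = 2.5709 and q_2* = 3.435113·2.5709 = 8.8315.
Expenditure on q_2: 2·8.8315 = 17.6629; share = 0.368.

share on q_2 = 0.368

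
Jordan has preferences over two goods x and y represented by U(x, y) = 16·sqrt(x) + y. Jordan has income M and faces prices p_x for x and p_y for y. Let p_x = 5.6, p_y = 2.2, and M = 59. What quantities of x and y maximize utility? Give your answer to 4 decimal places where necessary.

x* = 9.8776, y* = 1.6753

Plugging in: x* = (8·2.2/5.6)² = 9.8776, y* = 1.6753.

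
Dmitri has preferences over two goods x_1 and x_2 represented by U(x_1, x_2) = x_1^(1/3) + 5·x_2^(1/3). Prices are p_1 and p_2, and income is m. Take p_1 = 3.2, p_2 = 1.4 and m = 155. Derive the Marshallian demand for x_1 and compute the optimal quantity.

x_1* = 2.7055

MU_x_1 ∝ x_1^(-2/3), MU_x_2 ∝ 5·x_2^(-2/3), so MRS = (1/5)·(x_2/x_1)^(2/3) = p_1/p_2.
Solve for the ratio: x_2/x_1 = [5·p_1/p_2]^(1.5).
Substitute x_2 = (x_2/x_1)·x_1 into the budget: x_1* = m/(p_1 + p_2·(x_2/x_1)).
Numerically x_2/x_1 = 38.635623, so x_1* = 155/(3.2 + 1.4·38.635623) = 2.7055.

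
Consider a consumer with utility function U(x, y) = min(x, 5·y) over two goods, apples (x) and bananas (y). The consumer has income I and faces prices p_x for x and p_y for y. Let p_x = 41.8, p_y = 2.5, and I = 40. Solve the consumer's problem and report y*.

y* = 0.1891

Leontief preferences: the optimum is at the kink where x/5 = y/1, i.e. y = (1/5)·x.
Budget: p_x·x + p_y·(1/5)·x = I, so (5·p_x + p_y)·x = 5·I.
Demand: x*(p_x,p_y,I) = 5·I/(5·p_x + p_y), y* = I/(5·p_x + p_y).
Here 5·41.8 + 2.5 = 211.5, giving y* = 0.1891.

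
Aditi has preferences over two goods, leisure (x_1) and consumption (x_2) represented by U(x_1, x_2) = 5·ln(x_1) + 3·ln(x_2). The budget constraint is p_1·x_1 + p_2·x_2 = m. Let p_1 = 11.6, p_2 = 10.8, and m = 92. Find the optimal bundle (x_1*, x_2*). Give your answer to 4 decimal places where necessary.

x_1* = 4.9569, x_2* = 3.1944

MU_x_1/MU_x_2 = (5·x_2)/(3·x_1); tangency sets this equal to p_1/p_2.
So 5·p_2·x_2 = 3·p_1·x_1; combined with the budget, a share 0.625 of income goes to x_1.
Demand: x_1*(p_1,p_2,m) = 0.625·m/p_1 and x_2* = 0.375·m/p_2.
At p_1=11.6, p_2=10.8, m=92: x_1* = 0.625·92/11.6 = 4.9569, x_2* = 3.1944.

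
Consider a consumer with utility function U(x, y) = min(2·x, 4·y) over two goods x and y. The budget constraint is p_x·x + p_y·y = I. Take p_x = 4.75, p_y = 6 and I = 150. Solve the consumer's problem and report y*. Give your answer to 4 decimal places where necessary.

Demand: x*(p_x,p_y,I) = 4·I/(4·p_x + 2·p_y), y* = 2·I/(4·p_x + 2·p_y).
Here 4·4.75 + 2·6 = 31, giving y* = 9.6774.

y* = 9.6774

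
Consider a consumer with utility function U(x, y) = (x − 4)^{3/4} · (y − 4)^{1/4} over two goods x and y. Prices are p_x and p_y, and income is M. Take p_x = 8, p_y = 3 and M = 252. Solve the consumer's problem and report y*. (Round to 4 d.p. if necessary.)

After buying the subsistence bundle (4, 4), a share 0.75 of the remaining income goes to x: x* = 4 + 0.75·(M − 4p_x − 4p_y)/p_x.
Discretionary income = 252 − 4·8 − 4·3 = 208; y* = 4 + 0.25·208/3 = 21.3333.

y* = 21.3333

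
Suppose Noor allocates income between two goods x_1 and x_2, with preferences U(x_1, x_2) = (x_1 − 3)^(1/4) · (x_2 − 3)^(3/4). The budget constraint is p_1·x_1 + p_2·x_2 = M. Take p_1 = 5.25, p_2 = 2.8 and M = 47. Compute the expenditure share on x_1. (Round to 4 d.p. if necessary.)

MRS = (1/3)·(x_2−3)/(x_1−3). Tangency with p_1/p_2 gives x_2−3 = 3·(p_1/p_2)·(x_1−3).
After buying the subsistence bundle (3, 3), a share 0.25 of the remaining income goes to x_1: x_1* = 3 + 0.25·(M − 3p_1 − 3p_2)/p_1.
Discretionary income = 47 − 3·5.25 − 3·2.8 = 22.85; x_1* = 3 + 0.25·22.85/5.25 = 4.0881; x_2* = 3 + 0.75·22.85/2.8 = 9.1205.
Expenditure on x_1: 5.25·4.0881 = 21.4625; share = 0.4566.

share on x_1 = 0.4566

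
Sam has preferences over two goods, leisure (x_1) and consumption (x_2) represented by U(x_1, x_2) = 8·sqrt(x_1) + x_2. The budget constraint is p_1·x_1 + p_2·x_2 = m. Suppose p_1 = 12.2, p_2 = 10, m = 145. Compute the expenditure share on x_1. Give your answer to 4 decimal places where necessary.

Utility is quasi-linear in x_2; the FOC for x_1 is 4/√x_1 = p_1/p_2.
Thus x_1* = (4·p_2/p_1)² — independent of m — with the rest of income spent on x_2.
Plugging in: x_1* = (4·10/12.2)² = 10.7498, x_2* = 1.3852.
Expenditure on x_1: 12.2·10.7498 = 131.1475; share = 0.9045.

share on x_1 = 0.9045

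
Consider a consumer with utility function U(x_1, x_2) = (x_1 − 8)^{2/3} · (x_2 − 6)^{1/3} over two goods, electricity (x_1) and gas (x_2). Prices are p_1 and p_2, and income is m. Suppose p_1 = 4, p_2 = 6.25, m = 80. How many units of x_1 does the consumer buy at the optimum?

Let x_1' = x_1−8, x_2' = x_2−6. MRS = 2·x_2'/x_1' = p_1/p_2.
After buying the subsistence bundle (8, 6), a share 2/3 of the remaining income goes to x_1: x_1* = 8 + 2/3·(m − 8p_1 − 6p_2)/p_1.
Discretionary income = 80 − 8·4 − 6·6.25 = 10.5; x_1* = 8 + 2/3·10.5/4 = 9.75.

x_1* = 9.75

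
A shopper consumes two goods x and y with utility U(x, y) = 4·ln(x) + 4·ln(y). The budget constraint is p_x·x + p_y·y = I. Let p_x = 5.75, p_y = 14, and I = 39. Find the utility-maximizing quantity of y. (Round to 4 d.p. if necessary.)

Tangency: MRS = y/x = p_x/p_y.
Rearranging, p_y·y = p_x·x. Substituting into the budget gives p_x·x·(1 + 1) = I.
Demand: x*(p_x,p_y,I) = 0.5·I/p_x and y* = 0.5·I/p_y.
At p_x=5.75, p_y=14, I=39: y* = 0.5·39/14 = 1.3929.

y* = 1.3929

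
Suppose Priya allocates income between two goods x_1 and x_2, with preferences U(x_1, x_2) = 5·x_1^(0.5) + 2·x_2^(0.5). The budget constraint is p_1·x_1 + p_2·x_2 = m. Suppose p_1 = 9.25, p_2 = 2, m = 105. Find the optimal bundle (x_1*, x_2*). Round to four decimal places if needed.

x_1* = 6.5238, x_2* = 22.3276

From the CES first-order condition, (5/2)·(x_2/x_1)^(0.5) = p_1/p_2.
Hence x_2/x_1 = ((2/5)·p_1/p_2)^(1/(0.5)), i.e. raised to the 2 power.
With the ratio pinned down, the budget gives x_1* = m/(p_1 + p_2·(x_2/x_1)) and x_2* = (x_2/x_1)·x_1*.
Numerically x_2/x_1 = 3.4225, so x_1* = 105/(9.25 + 2·3.4225) = 6.5238 and x_2* = 3.4225·6.5238 = 22.3276.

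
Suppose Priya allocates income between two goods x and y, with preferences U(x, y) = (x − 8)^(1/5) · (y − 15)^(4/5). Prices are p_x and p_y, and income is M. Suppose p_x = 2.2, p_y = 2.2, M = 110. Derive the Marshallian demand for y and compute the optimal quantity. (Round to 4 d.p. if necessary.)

MRS = (1/4)·(y−15)/(x−8). Tangency with p_x/p_y gives y−15 = 4·(p_x/p_y)·(x−8).
After buying the subsistence bundle (8, 15), a share 0.2 of the remaining income goes to x: x* = 8 + 0.2·(M − 8p_x − 15p_y)/p_x.
Discretionary income = 110 − 8·2.2 − 15·2.2 = 59.4; y* = 15 + 0.8·59.4/2.2 = 36.6.

y* = 36.6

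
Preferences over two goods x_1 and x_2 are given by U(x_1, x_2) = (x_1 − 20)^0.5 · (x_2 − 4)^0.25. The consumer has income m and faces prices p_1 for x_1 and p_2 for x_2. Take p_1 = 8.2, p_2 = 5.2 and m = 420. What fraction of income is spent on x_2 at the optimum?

share on x_2 = 0.2362

After buying the subsistence bundle (20, 4), a share 2/3 of the remaining income goes to x_1: x_1* = 20 + 2/3·(m − 20p_1 − 4p_2)/p_1.
Discretionary income = 420 − 20·8.2 − 4·5.2 = 235.2; x_1* = 20 + 2/3·235.2/8.2 = 39.122; x_2* = 4 + 1/3·235.2/5.2 = 19.0769.
Expenditure on x_2: 5.2·19.0769 = 99.2; share = 0.2362.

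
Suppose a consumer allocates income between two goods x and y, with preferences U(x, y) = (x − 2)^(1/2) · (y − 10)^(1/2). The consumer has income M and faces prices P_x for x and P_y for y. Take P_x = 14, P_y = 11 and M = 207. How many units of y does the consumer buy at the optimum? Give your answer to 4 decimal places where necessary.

y* = 13.1364

This is Cobb-Douglas in (x−2, y−10): tangency gives 0.5·P_y·(y−10) = 0.5·P_x·(x−2).
Substituting into the budget: x* = 2 + 0.5·(M − 2·P_x − 10·P_y)/P_x, and y* = 10 + 0.5·(…)/P_y.
Discretionary income = 207 − 2·14 − 10·11 = 69; y* = 10 + 0.5·69/11 = 13.1364.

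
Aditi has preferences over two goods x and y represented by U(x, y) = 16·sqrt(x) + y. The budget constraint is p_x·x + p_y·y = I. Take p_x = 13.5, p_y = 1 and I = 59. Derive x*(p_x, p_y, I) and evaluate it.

x* = 0.3512

MU_x = 8/√x, MU_y = 1. Tangency: 8/√x = p_x/p_y.
Solve: √x = 8·p_y/p_x, so x*(p_x,p_y) = (8·p_y/p_x)², and y* = (I − p_x·x*)/p_y.
Plugging in: x* = (8·1/13.5)² = 0.3512.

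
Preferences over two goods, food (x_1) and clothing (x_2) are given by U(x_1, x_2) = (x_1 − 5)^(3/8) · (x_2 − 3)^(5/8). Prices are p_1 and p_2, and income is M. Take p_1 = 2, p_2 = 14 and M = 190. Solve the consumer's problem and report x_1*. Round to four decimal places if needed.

Substituting into the budget: x_1* = 5 + 0.375·(M − 5·p_1 − 3·p_2)/p_1, and x_2* = 3 + 0.625·(…)/p_2.
Discretionary income = 190 − 5·2 − 3·14 = 138; x_1* = 5 + 0.375·138/2 = 30.875.

x_1* = 30.875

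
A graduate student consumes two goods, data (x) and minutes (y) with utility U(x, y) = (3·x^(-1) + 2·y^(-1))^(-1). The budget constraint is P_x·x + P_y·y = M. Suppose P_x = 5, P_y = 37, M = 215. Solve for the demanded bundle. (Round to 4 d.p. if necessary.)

Substitute y = (y/x)·x into the budget: x* = M/(P_x + P_y·(y/x)).
Numerically y/x = 0.30015, so x* = 215/(5 + 37·0.30015) = 13.3494 and y* = 0.30015·13.3494 = 4.0068.

x* = 13.3494, y* = 4.0068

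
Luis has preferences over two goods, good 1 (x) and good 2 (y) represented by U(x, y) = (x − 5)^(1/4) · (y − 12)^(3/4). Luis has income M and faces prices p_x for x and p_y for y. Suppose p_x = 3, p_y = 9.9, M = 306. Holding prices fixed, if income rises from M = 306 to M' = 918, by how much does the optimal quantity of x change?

Substituting into the budget: x* = 5 + 0.25·(M − 5·p_x − 12·p_y)/p_x, and y* = 12 + 0.75·(…)/p_y.
Discretionary income = 306 − 5·3 − 12·9.9 = 172.2; x* = 5 + 0.25·172.2/3 = 19.35.
At M' = 918: x* = 70.35. Change: 70.35 − 19.35 = 51.

Δx* = 51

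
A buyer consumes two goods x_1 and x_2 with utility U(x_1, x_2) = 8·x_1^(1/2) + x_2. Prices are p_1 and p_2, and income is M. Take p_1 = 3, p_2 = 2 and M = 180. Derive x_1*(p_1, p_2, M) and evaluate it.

x_1* = 7.1111

Set MRS = p_1/p_2: 4·x_1^(−1/2) = p_1/p_2.
Solve: √x_1 = 4·p_2/p_1, so x_1*(p_1,p_2) = (4·p_2/p_1)², and x_2* = (M − p_1·x_1*)/p_2.
Plugging in: x_1* = (4·2/3)² = 7.1111.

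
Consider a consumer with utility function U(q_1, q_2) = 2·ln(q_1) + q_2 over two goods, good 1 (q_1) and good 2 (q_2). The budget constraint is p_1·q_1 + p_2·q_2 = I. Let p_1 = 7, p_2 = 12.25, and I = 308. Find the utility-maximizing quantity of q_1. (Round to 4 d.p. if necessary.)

q_1* = 3.5

At the given prices: q_1* = 2·12.25/7 = 3.5.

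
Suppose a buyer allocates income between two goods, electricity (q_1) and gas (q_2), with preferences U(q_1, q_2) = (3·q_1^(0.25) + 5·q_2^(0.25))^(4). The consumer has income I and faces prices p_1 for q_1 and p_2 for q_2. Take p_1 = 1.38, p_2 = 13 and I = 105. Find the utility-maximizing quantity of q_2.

q_2* = 3.9042

MRS = MU_q_1/MU_q_2 = (3/5)·(q_2/q_1)^(0.75). Set equal to p_1/p_2.
Solve for the ratio: q_2/q_1 = [(5/3)·p_1/p_2]^(4/3).
Substitute q_2 = (q_2/q_1)·q_1 into the budget: q_1* = I/(p_1 + p_2·(q_2/q_1)).
Numerically q_2/q_1 = 0.099322, so q_1* = 105/(1.38 + 13·0.099322) = 39.3084 and q_2* = 0.099322·39.3084 = 3.9042.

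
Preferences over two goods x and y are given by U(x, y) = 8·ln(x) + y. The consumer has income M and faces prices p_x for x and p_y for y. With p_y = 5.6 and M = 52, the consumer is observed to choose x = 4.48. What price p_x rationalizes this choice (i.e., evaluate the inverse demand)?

Set MRS = p_x/p_y: (8/x)/1 = p_x/p_y.
So x*(p_x,p_y) = 8·p_y/p_x, independent of income; and y* = (M − 8·p_y)/p_y.
Set x* = 4.48 in the demand function and solve for p_x: p_x = 10.

p_x = 10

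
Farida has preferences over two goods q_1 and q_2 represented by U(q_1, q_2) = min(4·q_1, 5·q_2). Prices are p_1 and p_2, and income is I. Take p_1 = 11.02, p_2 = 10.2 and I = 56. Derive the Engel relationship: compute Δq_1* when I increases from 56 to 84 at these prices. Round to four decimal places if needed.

With perfect complements, no substitution: consume in ratio q_1:q_2 = 5:4.
Budget: p_1·q_1 + p_2·(4/5)·q_1 = I, so (5·p_1 + 4·p_2)·q_1 = 5·I.
Demand: q_1*(p_1,p_2,I) = 5·I/(5·p_1 + 4·p_2), q_2* = 4·I/(5·p_1 + 4·p_2).
Here 5·11.02 + 4·10.2 = 95.9, giving q_1* = 2.9197.
At I' = 84: q_1* = 4.3796. Change: 4.3796 − 2.9197 = 1.4599.

Δq_1* = 1.4599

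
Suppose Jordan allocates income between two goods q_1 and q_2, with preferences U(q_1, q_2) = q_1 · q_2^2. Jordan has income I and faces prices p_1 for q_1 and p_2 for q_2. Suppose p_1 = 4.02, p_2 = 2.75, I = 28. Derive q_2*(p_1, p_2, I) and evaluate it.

MU_q_1/MU_q_2 = (q_2)/(2·q_1); tangency sets this equal to p_1/p_2.
Rearranging, p_2·q_2 = 2·p_1·q_1. Substituting into the budget gives p_1·q_1·(1 + 2) = I.
Demand: q_1*(p_1,p_2,I) = 1/3·I/p_1 and q_2* = 2/3·I/p_2.
At p_1=4.02, p_2=2.75, I=28: q_2* = 2/3·28/2.75 = 6.7879.

q_2* = 6.7879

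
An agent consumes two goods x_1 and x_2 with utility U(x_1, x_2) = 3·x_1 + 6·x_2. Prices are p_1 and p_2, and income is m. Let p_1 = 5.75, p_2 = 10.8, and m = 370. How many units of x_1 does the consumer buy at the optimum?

x_1* = 0

Linear utility — the consumer picks whichever good has higher MU/price: 3/5.75 = 0.5217 vs 6/10.8 = 0.5556.
x_2 gives more utility per dollar, so spend all income on x_2: x_2* = m/p_2, x_1* = 0.
Numerically: x_1* = 0, x_2* = 34.2593.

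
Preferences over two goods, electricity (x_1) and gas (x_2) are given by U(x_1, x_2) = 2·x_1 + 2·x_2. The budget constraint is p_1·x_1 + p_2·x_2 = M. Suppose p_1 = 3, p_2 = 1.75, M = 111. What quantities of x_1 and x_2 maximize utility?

x_1* = 0, x_2* = 63.4286

x_2 gives more utility per dollar, so spend all income on x_2: x_2* = M/p_2, x_1* = 0.
Numerically: x_1* = 0, x_2* = 63.4286.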